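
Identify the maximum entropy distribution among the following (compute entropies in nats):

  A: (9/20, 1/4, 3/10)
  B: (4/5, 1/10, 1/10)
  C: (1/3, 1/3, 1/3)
C

For a discrete distribution over n outcomes, entropy is maximized by the uniform distribution.

Computing entropies:
H(A) = 1.0671 nats
H(B) = 0.6390 nats
H(C) = 1.0986 nats

The uniform distribution (where all probabilities equal 1/3) achieves the maximum entropy of log_e(3) = 1.0986 nats.

Distribution C has the highest entropy.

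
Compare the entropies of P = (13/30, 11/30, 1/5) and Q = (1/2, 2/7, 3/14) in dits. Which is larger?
P

Computing entropies in dits:
H(P) = 0.4569
H(Q) = 0.4493

Distribution P has higher entropy.

Intuition: The distribution closer to uniform (more spread out) has higher entropy.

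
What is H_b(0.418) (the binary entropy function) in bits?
0.9805 bits

The binary entropy function is:
H(p) = -p log(p) - (1-p) log(1-p)

H(0.418) = -0.418 × log_2(0.418) - 0.582 × log_2(0.582)
H(0.418) = 0.9805 bits

Note: Binary entropy is maximized at p=0.5 (H=1 bit) and minimized at p=0 or p=1 (H=0).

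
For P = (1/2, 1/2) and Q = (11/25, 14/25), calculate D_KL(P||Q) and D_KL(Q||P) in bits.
D_KL(P||Q) = 0.0105, D_KL(Q||P) = 0.0104

KL divergence is not symmetric: D_KL(P||Q) ≠ D_KL(Q||P) in general.

D_KL(P||Q) = 0.0105 bits
D_KL(Q||P) = 0.0104 bits

No, they are not equal!

This asymmetry is why KL divergence is not a true distance metric.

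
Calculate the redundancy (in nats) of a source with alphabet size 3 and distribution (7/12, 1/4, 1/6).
0.1390 nats

Redundancy measures how far a source is from maximum entropy:
R = H_max - H(X)

Maximum entropy for 3 symbols: H_max = log_e(3) = 1.0986 nats
Actual entropy: H(X) = 0.9596 nats
Redundancy: R = 1.0986 - 0.9596 = 0.1390 nats

This redundancy represents potential for compression: the source could be compressed by 0.1390 nats per symbol.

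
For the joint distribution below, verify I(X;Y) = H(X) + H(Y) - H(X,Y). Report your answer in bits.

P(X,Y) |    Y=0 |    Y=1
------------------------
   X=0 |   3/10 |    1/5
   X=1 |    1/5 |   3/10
I(X;Y) = 0.0290 bits

Mutual information has multiple equivalent forms:
- I(X;Y) = H(X) - H(X|Y)
- I(X;Y) = H(Y) - H(Y|X)
- I(X;Y) = H(X) + H(Y) - H(X,Y)

Computing all quantities:
H(X) = 1.0000, H(Y) = 1.0000, H(X,Y) = 1.9710
H(X|Y) = 0.9710, H(Y|X) = 0.9710

Verification:
H(X) - H(X|Y) = 1.0000 - 0.9710 = 0.0290
H(Y) - H(Y|X) = 1.0000 - 0.9710 = 0.0290
H(X) + H(Y) - H(X,Y) = 1.0000 + 1.0000 - 1.9710 = 0.0290

All forms give I(X;Y) = 0.0290 bits. ✓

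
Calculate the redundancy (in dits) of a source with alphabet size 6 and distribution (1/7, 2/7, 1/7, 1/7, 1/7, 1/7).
0.0191 dits

Redundancy measures how far a source is from maximum entropy:
R = H_max - H(X)

Maximum entropy for 6 symbols: H_max = log_10(6) = 0.7782 dits
Actual entropy: H(X) = 0.7591 dits
Redundancy: R = 0.7782 - 0.7591 = 0.0191 dits

This redundancy represents potential for compression: the source could be compressed by 0.0191 dits per symbol.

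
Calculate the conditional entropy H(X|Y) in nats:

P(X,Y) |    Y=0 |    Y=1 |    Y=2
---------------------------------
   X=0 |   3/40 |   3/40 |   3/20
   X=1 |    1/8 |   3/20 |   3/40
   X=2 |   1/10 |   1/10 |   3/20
1.0627 nats

Using the chain rule: H(X|Y) = H(X,Y) - H(Y)

First, compute H(X,Y) = 2.1570 nats

Marginal P(Y) = (3/10, 13/40, 3/8)
H(Y) = 1.0943 nats

H(X|Y) = H(X,Y) - H(Y) = 2.1570 - 1.0943 = 1.0627 nats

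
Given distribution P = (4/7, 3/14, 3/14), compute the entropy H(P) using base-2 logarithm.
1.4138 bits

Shannon entropy is H(X) = -Σ p(x) log p(x).

For P = (4/7, 3/14, 3/14):
H = -4/7 × log_2(4/7) -3/14 × log_2(3/14) -3/14 × log_2(3/14)
H = 1.4138 bits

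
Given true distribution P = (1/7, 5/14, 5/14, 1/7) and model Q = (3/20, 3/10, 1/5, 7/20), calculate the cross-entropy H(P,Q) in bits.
2.0570 bits

Cross-entropy: H(P,Q) = -Σ p(x) log q(x)

Alternatively: H(P,Q) = H(P) + D_KL(P||Q)
H(P) = 1.8631 bits
D_KL(P||Q) = 0.1938 bits

H(P,Q) = 1.8631 + 0.1938 = 2.0570 bits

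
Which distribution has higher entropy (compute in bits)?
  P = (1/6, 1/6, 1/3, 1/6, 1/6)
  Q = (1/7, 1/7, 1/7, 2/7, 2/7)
P

Computing entropies in bits:
H(P) = 2.2516
H(Q) = 2.2359

Distribution P has higher entropy.

Intuition: The distribution closer to uniform (more spread out) has higher entropy.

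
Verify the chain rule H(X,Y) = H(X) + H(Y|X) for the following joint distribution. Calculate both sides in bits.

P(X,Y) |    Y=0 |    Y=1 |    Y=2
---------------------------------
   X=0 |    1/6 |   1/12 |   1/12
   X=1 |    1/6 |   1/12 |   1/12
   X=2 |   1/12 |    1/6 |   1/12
H(X,Y) = 3.0850, H(X) = 1.5850, H(Y|X) = 1.5000 (all in bits)

Chain rule: H(X,Y) = H(X) + H(Y|X)

Left side — joint entropy directly:
H(X,Y) = -Σ p(x,y) log p(x,y) = 3.0850 bits

Right side — compute H(Y|X) from the conditional distributions:
P(X) = (1/3, 1/3, 1/3), so H(X) = 1.5850 bits
H(Y|X) = Σ_x P(X=x) · H(Y|X=x):
  P(Y|X=0) = (1/2, 1/4, 1/4), H(Y|X=0) = 1.5000, weight P(X=0) = 1/3
  P(Y|X=1) = (1/2, 1/4, 1/4), H(Y|X=1) = 1.5000, weight P(X=1) = 1/3
  P(Y|X=2) = (1/4, 1/2, 1/4), H(Y|X=2) = 1.5000, weight P(X=2) = 1/3
H(Y|X) = 1.5000 bits

H(X) + H(Y|X) = 1.5850 + 1.5000 = 3.0850 bits

Both sides equal 3.0850 bits. ✓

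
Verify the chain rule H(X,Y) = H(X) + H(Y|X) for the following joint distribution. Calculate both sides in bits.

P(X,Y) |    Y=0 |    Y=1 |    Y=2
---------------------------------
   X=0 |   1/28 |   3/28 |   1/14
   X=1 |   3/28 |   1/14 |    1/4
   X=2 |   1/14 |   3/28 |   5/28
H(X,Y) = 2.9671, H(X) = 1.5306, H(Y|X) = 1.4365 (all in bits)

Chain rule: H(X,Y) = H(X) + H(Y|X)

Left side — joint entropy directly:
H(X,Y) = -Σ p(x,y) log p(x,y) = 2.9671 bits

Right side — compute H(Y|X) from the conditional distributions:
P(X) = (3/14, 3/7, 5/14), so H(X) = 1.5306 bits
H(Y|X) = Σ_x P(X=x) · H(Y|X=x):
  P(Y|X=0) = (1/6, 1/2, 1/3), H(Y|X=0) = 1.4591, weight P(X=0) = 3/14
  P(Y|X=1) = (1/4, 1/6, 7/12), H(Y|X=1) = 1.3844, weight P(X=1) = 3/7
  P(Y|X=2) = (1/5, 3/10, 1/2), H(Y|X=2) = 1.4855, weight P(X=2) = 5/14
H(Y|X) = 1.4365 bits

H(X) + H(Y|X) = 1.5306 + 1.4365 = 2.9671 bits

Both sides equal 2.9671 bits. ✓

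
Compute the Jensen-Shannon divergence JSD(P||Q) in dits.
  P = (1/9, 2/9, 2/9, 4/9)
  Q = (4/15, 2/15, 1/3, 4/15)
0.0169 dits

Jensen-Shannon divergence is:
JSD(P||Q) = 0.5 × D_KL(P||M) + 0.5 × D_KL(Q||M)
where M = 0.5 × (P + Q) is the mixture distribution.

M = 0.5 × (1/9, 2/9, 2/9, 4/9) + 0.5 × (4/15, 2/15, 1/3, 4/15) = (0.188889, 0.177778, 5/18, 0.355556)

D_KL(P||M) = 0.0175 dits
D_KL(Q||M) = 0.0164 dits

JSD(P||Q) = 0.5 × 0.0175 + 0.5 × 0.0164 = 0.0169 dits

Unlike KL divergence, JSD is symmetric and bounded: 0 ≤ JSD ≤ log(2).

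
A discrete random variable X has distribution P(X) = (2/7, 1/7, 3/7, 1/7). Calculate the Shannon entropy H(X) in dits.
0.5546 dits

Shannon entropy is H(X) = -Σ p(x) log p(x).

For P = (2/7, 1/7, 3/7, 1/7):
H = -2/7 × log_10(2/7) -1/7 × log_10(1/7) -3/7 × log_10(3/7) -1/7 × log_10(1/7)
H = 0.5546 dits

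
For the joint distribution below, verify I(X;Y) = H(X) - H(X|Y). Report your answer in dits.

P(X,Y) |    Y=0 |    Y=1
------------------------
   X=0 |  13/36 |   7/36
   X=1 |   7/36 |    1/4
I(X;Y) = 0.0099 dits

Mutual information has multiple equivalent forms:
- I(X;Y) = H(X) - H(X|Y)
- I(X;Y) = H(Y) - H(Y|X)
- I(X;Y) = H(X) + H(Y) - H(X,Y)

Computing all quantities:
H(X) = 0.2983, H(Y) = 0.2983, H(X,Y) = 0.5868
H(X|Y) = 0.2885, H(Y|X) = 0.2885

Verification:
H(X) - H(X|Y) = 0.2983 - 0.2885 = 0.0099
H(Y) - H(Y|X) = 0.2983 - 0.2885 = 0.0099
H(X) + H(Y) - H(X,Y) = 0.2983 + 0.2983 - 0.5868 = 0.0099

All forms give I(X;Y) = 0.0099 dits. ✓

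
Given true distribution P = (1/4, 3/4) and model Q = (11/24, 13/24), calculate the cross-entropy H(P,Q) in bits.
0.9448 bits

Cross-entropy: H(P,Q) = -Σ p(x) log q(x)

Alternatively: H(P,Q) = H(P) + D_KL(P||Q)
H(P) = 0.8113 bits
D_KL(P||Q) = 0.1335 bits

H(P,Q) = 0.8113 + 0.1335 = 0.9448 bits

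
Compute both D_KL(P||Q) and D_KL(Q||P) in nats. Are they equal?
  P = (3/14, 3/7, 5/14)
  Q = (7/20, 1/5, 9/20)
D_KL(P||Q) = 0.1390, D_KL(Q||P) = 0.1233

KL divergence is not symmetric: D_KL(P||Q) ≠ D_KL(Q||P) in general.

D_KL(P||Q) = 0.1390 nats
D_KL(Q||P) = 0.1233 nats

No, they are not equal!

This asymmetry is why KL divergence is not a true distance metric.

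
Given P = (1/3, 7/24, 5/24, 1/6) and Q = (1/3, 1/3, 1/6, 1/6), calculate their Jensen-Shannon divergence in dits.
0.0008 dits

Jensen-Shannon divergence is:
JSD(P||Q) = 0.5 × D_KL(P||M) + 0.5 × D_KL(Q||M)
where M = 0.5 × (P + Q) is the mixture distribution.

M = 0.5 × (1/3, 7/24, 5/24, 1/6) + 0.5 × (1/3, 1/3, 1/6, 1/6) = (1/3, 5/16, 3/16, 1/6)

D_KL(P||M) = 0.0008 dits
D_KL(Q||M) = 0.0008 dits

JSD(P||Q) = 0.5 × 0.0008 + 0.5 × 0.0008 = 0.0008 dits

Unlike KL divergence, JSD is symmetric and bounded: 0 ≤ JSD ≤ log(2).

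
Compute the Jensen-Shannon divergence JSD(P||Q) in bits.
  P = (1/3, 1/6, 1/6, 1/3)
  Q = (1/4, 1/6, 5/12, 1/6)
0.0647 bits

Jensen-Shannon divergence is:
JSD(P||Q) = 0.5 × D_KL(P||M) + 0.5 × D_KL(Q||M)
where M = 0.5 × (P + Q) is the mixture distribution.

M = 0.5 × (1/3, 1/6, 1/6, 1/3) + 0.5 × (1/4, 1/6, 5/12, 1/6) = (7/24, 1/6, 7/24, 1/4)

D_KL(P||M) = 0.0680 bits
D_KL(Q||M) = 0.0613 bits

JSD(P||Q) = 0.5 × 0.0680 + 0.5 × 0.0613 = 0.0647 bits

Unlike KL divergence, JSD is symmetric and bounded: 0 ≤ JSD ≤ log(2).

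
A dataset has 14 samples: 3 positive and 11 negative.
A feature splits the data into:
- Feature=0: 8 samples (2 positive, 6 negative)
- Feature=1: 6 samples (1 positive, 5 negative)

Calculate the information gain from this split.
0.0074 bits

Information Gain = H(Y) - H(Y|Feature)

Before split:
P(positive) = 3/14 = 0.2143
H(Y) = 0.7496 bits

After split:
Feature=0: H = 0.8113 bits (weight = 8/14)
Feature=1: H = 0.6500 bits (weight = 6/14)
H(Y|Feature) = (8/14)×0.8113 + (6/14)×0.6500 = 0.7422 bits

Information Gain = 0.7496 - 0.7422 = 0.0074 bits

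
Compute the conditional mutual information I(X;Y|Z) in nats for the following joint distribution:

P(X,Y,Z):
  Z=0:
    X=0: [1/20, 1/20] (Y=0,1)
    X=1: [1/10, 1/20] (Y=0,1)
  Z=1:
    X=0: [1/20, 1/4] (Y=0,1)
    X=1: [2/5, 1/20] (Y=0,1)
0.2161 nats

Conditional mutual information: I(X;Y|Z) = H(X|Z) + H(Y|Z) - H(X,Y|Z)

H(Z) = 0.5623
H(X,Z) = 1.2353 → H(X|Z) = 0.6730
H(Y,Z) = 1.2353 → H(Y|Z) = 0.6730
H(X,Y,Z) = 1.6923 → H(X,Y|Z) = 1.1299

I(X;Y|Z) = 0.6730 + 0.6730 - 1.1299 = 0.2161 nats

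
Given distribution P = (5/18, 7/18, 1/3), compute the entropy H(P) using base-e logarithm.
1.0893 nats

Shannon entropy is H(X) = -Σ p(x) log p(x).

For P = (5/18, 7/18, 1/3):
H = -5/18 × log_e(5/18) -7/18 × log_e(7/18) -1/3 × log_e(1/3)
H = 1.0893 nats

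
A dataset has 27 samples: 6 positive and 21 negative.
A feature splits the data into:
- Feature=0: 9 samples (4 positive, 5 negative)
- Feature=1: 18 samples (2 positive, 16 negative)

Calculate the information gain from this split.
0.0983 bits

Information Gain = H(Y) - H(Y|Feature)

Before split:
P(positive) = 6/27 = 0.2222
H(Y) = 0.7642 bits

After split:
Feature=0: H = 0.9911 bits (weight = 9/27)
Feature=1: H = 0.5033 bits (weight = 18/27)
H(Y|Feature) = (9/27)×0.9911 + (18/27)×0.5033 = 0.6659 bits

Information Gain = 0.7642 - 0.6659 = 0.0983 bits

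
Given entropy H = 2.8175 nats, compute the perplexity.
16.7350

Perplexity is e^H (or exp(H) for natural log).

H = 2.8175 nats
Perplexity = e^2.8175 = 16.7350

Interpretation: The model's uncertainty is equivalent to choosing uniformly among 16.7 options.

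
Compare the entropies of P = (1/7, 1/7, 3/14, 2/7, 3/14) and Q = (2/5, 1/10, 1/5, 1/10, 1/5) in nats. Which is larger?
P

Computing entropies in nats:
H(P) = 1.5741
H(Q) = 1.4708

Distribution P has higher entropy.

Intuition: The distribution closer to uniform (more spread out) has higher entropy.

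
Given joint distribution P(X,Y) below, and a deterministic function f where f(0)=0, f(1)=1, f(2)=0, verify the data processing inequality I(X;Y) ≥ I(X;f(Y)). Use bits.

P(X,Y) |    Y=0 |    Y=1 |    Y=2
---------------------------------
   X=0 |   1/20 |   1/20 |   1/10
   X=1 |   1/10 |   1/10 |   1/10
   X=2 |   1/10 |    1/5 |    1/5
I(X;Y) = 0.0224, I(X;f(Y)) = 0.0108, inequality holds: 0.0224 ≥ 0.0108

Data Processing Inequality: For any Markov chain X → Y → Z, we have I(X;Y) ≥ I(X;Z).

Here Z = f(Y) is a deterministic function of Y, forming X → Y → Z.

Original I(X;Y) = 0.0224 bits

After applying f:
P(X,Z) where Z=f(Y):
- P(X,Z=0) = P(X,Y=0) + P(X,Y=2)
- P(X,Z=1) = P(X,Y=1)

I(X;Z) = I(X;f(Y)) = 0.0108 bits

Verification: 0.0224 ≥ 0.0108 ✓

Information cannot be created by processing; the function f can only lose information about X.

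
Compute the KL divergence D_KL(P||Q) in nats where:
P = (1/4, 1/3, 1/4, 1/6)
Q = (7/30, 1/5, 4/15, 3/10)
0.0734 nats

KL divergence: D_KL(P||Q) = Σ p(x) log(p(x)/q(x))

Computing term by term:
  x=0: 1/4 × log_e[(1/4)/(7/30)] = 1/4 × 0.0690 = 0.0172
  x=1: 1/3 × log_e[(1/3)/(1/5)] = 1/3 × 0.5108 = 0.1703
  x=2: 1/4 × log_e[(1/4)/(4/15)] = 1/4 × -0.0645 = -0.0161
  x=3: 1/6 × log_e[(1/6)/(3/10)] = 1/6 × -0.5878 = -0.0980

D_KL(P||Q) = 0.0734 nats

Note: KL divergence is always non-negative and equals 0 iff P = Q.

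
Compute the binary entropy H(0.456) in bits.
0.9944 bits

The binary entropy function is:
H(p) = -p log(p) - (1-p) log(1-p)

H(0.456) = -0.456 × log_2(0.456) - 0.544 × log_2(0.544)
H(0.456) = 0.9944 bits

Note: Binary entropy is maximized at p=0.5 (H=1 bit) and minimized at p=0 or p=1 (H=0).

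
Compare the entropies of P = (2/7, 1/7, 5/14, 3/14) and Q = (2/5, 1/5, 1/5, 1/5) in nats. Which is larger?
P

Computing entropies in nats:
H(P) = 1.3337
H(Q) = 1.3322

Distribution P has higher entropy.

Intuition: The distribution closer to uniform (more spread out) has higher entropy.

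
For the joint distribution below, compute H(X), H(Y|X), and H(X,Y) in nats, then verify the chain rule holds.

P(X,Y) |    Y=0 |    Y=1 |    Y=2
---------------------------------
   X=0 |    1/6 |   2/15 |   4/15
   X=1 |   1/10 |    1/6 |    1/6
H(X,Y) = 1.7473, H(X) = 0.6842, H(Y|X) = 1.0630 (all in nats)

Chain rule: H(X,Y) = H(X) + H(Y|X)

Left side — joint entropy directly:
H(X,Y) = -Σ p(x,y) log p(x,y) = 1.7473 nats

Right side — compute H(Y|X) from the conditional distributions:
P(X) = (17/30, 13/30), so H(X) = 0.6842 nats
H(Y|X) = Σ_x P(X=x) · H(Y|X=x):
  P(Y|X=0) = (5/17, 4/17, 8/17), H(Y|X=0) = 1.0551, weight P(X=0) = 17/30
  P(Y|X=1) = (3/13, 5/13, 5/13), H(Y|X=1) = 1.0734, weight P(X=1) = 13/30
H(Y|X) = 1.0630 nats

H(X) + H(Y|X) = 0.6842 + 1.0630 = 1.7473 nats

Both sides equal 1.7473 nats. ✓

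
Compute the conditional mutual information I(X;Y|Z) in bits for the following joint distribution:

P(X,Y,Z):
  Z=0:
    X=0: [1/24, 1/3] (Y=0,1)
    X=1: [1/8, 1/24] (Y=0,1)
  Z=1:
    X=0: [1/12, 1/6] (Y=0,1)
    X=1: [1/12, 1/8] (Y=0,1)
0.1600 bits

Conditional mutual information: I(X;Y|Z) = H(X|Z) + H(Y|Z) - H(X,Y|Z)

H(Z) = 0.9950
H(X,Z) = 1.9329 → H(X|Z) = 0.9379
H(Y,Z) = 1.9108 → H(Y|Z) = 0.9158
H(X,Y,Z) = 2.6887 → H(X,Y|Z) = 1.6937

I(X;Y|Z) = 0.9379 + 0.9158 - 1.6937 = 0.1600 bits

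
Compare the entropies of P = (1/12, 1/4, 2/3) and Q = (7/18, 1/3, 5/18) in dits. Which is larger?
Q

Computing entropies in dits:
H(P) = 0.3578
H(Q) = 0.4731

Distribution Q has higher entropy.

Intuition: The distribution closer to uniform (more spread out) has higher entropy.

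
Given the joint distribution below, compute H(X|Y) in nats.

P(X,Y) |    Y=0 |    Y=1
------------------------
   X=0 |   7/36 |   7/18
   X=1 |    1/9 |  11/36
0.6766 nats

Using the chain rule: H(X|Y) = H(X,Y) - H(Y)

First, compute H(X,Y) = 1.2921 nats

Marginal P(Y) = (11/36, 25/36)
H(Y) = 0.6155 nats

H(X|Y) = H(X,Y) - H(Y) = 1.2921 - 0.6155 = 0.6766 nats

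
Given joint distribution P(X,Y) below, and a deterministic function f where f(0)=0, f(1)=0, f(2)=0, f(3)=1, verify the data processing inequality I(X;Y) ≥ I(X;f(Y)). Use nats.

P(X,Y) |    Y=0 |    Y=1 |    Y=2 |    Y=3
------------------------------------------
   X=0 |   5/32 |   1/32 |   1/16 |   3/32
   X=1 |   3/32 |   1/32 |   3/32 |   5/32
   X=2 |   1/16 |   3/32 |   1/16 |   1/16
I(X;Y) = 0.0636, I(X;f(Y)) = 0.0160, inequality holds: 0.0636 ≥ 0.0160

Data Processing Inequality: For any Markov chain X → Y → Z, we have I(X;Y) ≥ I(X;Z).

Here Z = f(Y) is a deterministic function of Y, forming X → Y → Z.

Original I(X;Y) = 0.0636 nats

After applying f:
P(X,Z) where Z=f(Y):
- P(X,Z=0) = P(X,Y=0) + P(X,Y=1) + P(X,Y=2)
- P(X,Z=1) = P(X,Y=3)

I(X;Z) = I(X;f(Y)) = 0.0160 nats

Verification: 0.0636 ≥ 0.0160 ✓

Information cannot be created by processing; the function f can only lose information about X.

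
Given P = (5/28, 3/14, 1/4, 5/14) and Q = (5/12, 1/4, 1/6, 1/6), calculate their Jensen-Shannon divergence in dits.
0.0205 dits

Jensen-Shannon divergence is:
JSD(P||Q) = 0.5 × D_KL(P||M) + 0.5 × D_KL(Q||M)
where M = 0.5 × (P + Q) is the mixture distribution.

M = 0.5 × (5/28, 3/14, 1/4, 5/14) + 0.5 × (5/12, 1/4, 1/6, 1/6) = (0.297619, 0.232143, 5/24, 0.261905)

D_KL(P||M) = 0.0208 dits
D_KL(Q||M) = 0.0201 dits

JSD(P||Q) = 0.5 × 0.0208 + 0.5 × 0.0201 = 0.0205 dits

Unlike KL divergence, JSD is symmetric and bounded: 0 ≤ JSD ≤ log(2).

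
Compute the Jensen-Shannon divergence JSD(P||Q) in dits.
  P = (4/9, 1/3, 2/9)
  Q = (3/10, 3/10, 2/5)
0.0088 dits

Jensen-Shannon divergence is:
JSD(P||Q) = 0.5 × D_KL(P||M) + 0.5 × D_KL(Q||M)
where M = 0.5 × (P + Q) is the mixture distribution.

M = 0.5 × (4/9, 1/3, 2/9) + 0.5 × (3/10, 3/10, 2/5) = (0.372222, 0.316667, 0.311111)

D_KL(P||M) = 0.0092 dits
D_KL(Q||M) = 0.0085 dits

JSD(P||Q) = 0.5 × 0.0092 + 0.5 × 0.0085 = 0.0088 dits

Unlike KL divergence, JSD is symmetric and bounded: 0 ≤ JSD ≤ log(2).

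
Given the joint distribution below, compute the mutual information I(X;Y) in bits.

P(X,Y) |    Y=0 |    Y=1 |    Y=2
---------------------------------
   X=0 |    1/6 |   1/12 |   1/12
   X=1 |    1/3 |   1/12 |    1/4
0.0221 bits

Mutual information: I(X;Y) = H(X) + H(Y) - H(X,Y)

Marginals:
P(X) = (1/3, 2/3), H(X) = 0.9183 bits
P(Y) = (1/2, 1/6, 1/3), H(Y) = 1.4591 bits

Joint entropy: H(X,Y) = 2.3554 bits

I(X;Y) = 0.9183 + 1.4591 - 2.3554 = 0.0221 bits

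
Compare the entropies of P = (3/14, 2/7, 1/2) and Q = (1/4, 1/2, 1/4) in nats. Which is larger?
Q

Computing entropies in nats:
H(P) = 1.0346
H(Q) = 1.0397

Distribution Q has higher entropy.

Intuition: The distribution closer to uniform (more spread out) has higher entropy.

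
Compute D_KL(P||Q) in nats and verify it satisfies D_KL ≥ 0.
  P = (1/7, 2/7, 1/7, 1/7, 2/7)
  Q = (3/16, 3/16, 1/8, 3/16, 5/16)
0.0361 nats

KL divergence satisfies the Gibbs inequality: D_KL(P||Q) ≥ 0 for all distributions P, Q.

D_KL(P||Q) = Σ p(x) log(p(x)/q(x))
Term by term:
  x=0: 1/7 × log_e[(1/7)/(3/16)] = -0.0388
  x=1: 2/7 × log_e[(2/7)/(3/16)] = 0.1203
  x=2: 1/7 × log_e[(1/7)/(1/8)] = 0.0191
  x=3: 1/7 × log_e[(1/7)/(3/16)] = -0.0388
  x=4: 2/7 × log_e[(2/7)/(5/16)] = -0.0256
D_KL(P||Q) = 0.0361 nats

D_KL(P||Q) = 0.0361 ≥ 0 ✓

This non-negativity is a fundamental property: relative entropy cannot be negative because it measures how different Q is from P.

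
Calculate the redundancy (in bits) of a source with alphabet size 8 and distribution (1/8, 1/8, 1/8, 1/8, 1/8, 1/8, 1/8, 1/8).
0.0000 bits

Redundancy measures how far a source is from maximum entropy:
R = H_max - H(X)

Maximum entropy for 8 symbols: H_max = log_2(8) = 3.0000 bits
Actual entropy: H(X) = 3.0000 bits
Redundancy: R = 3.0000 - 3.0000 = 0.0000 bits

This redundancy represents potential for compression: the source could be compressed by 0.0000 bits per symbol.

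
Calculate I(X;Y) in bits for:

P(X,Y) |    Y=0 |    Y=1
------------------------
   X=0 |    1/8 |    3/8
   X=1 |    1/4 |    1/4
0.0488 bits

Mutual information: I(X;Y) = H(X) + H(Y) - H(X,Y)

Marginals:
P(X) = (1/2, 1/2), H(X) = 1.0000 bits
P(Y) = (3/8, 5/8), H(Y) = 0.9544 bits

Joint entropy: H(X,Y) = 1.9056 bits

I(X;Y) = 1.0000 + 0.9544 - 1.9056 = 0.0488 bits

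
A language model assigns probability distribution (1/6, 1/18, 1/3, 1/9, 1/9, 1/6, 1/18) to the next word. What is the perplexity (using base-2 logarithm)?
5.8878

Perplexity is 2^H (or exp(H) for natural log).

First, H = -Σ p log p = 2.5577 bits
Perplexity = 2^2.5577 = 5.8878

Interpretation: The model's uncertainty is equivalent to choosing uniformly among 5.9 options.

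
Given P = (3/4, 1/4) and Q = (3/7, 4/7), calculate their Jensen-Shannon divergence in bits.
0.0786 bits

Jensen-Shannon divergence is:
JSD(P||Q) = 0.5 × D_KL(P||M) + 0.5 × D_KL(Q||M)
where M = 0.5 × (P + Q) is the mixture distribution.

M = 0.5 × (3/4, 1/4) + 0.5 × (3/7, 4/7) = (0.589286, 0.410714)

D_KL(P||M) = 0.0819 bits
D_KL(Q||M) = 0.0754 bits

JSD(P||Q) = 0.5 × 0.0819 + 0.5 × 0.0754 = 0.0786 bits

Unlike KL divergence, JSD is symmetric and bounded: 0 ≤ JSD ≤ log(2).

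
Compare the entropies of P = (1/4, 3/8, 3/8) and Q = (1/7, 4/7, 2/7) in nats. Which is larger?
P

Computing entropies in nats:
H(P) = 1.0822
H(Q) = 0.9557

Distribution P has higher entropy.

Intuition: The distribution closer to uniform (more spread out) has higher entropy.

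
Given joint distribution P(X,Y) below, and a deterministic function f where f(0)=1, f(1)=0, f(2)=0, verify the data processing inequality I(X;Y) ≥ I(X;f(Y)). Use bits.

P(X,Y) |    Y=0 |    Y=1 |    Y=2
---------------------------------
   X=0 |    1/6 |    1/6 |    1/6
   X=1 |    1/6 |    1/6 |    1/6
I(X;Y) = 0.0000, I(X;f(Y)) = 0.0000, inequality holds: 0.0000 ≥ 0.0000

Data Processing Inequality: For any Markov chain X → Y → Z, we have I(X;Y) ≥ I(X;Z).

Here Z = f(Y) is a deterministic function of Y, forming X → Y → Z.

Original I(X;Y) = 0.0000 bits

After applying f:
P(X,Z) where Z=f(Y):
- P(X,Z=0) = P(X,Y=1) + P(X,Y=2)
- P(X,Z=1) = P(X,Y=0)

I(X;Z) = I(X;f(Y)) = 0.0000 bits

Verification: 0.0000 ≥ 0.0000 ✓

Information cannot be created by processing; the function f can only lose information about X.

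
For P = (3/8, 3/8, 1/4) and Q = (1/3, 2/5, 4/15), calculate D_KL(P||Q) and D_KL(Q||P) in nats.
D_KL(P||Q) = 0.0038, D_KL(Q||P) = 0.0038

KL divergence is not symmetric: D_KL(P||Q) ≠ D_KL(Q||P) in general.

D_KL(P||Q) = 0.0038 nats
D_KL(Q||P) = 0.0038 nats

In this case they happen to be equal (to 4 decimal places).

This asymmetry is why KL divergence is not a true distance metric.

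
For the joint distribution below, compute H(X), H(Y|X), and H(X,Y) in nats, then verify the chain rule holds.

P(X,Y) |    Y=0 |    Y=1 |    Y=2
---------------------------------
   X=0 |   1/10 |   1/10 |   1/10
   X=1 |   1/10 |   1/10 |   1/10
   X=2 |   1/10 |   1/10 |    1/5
H(X,Y) = 2.1640, H(X) = 1.0889, H(Y|X) = 1.0751 (all in nats)

Chain rule: H(X,Y) = H(X) + H(Y|X)

Left side — joint entropy directly:
H(X,Y) = -Σ p(x,y) log p(x,y) = 2.1640 nats

Right side — compute H(Y|X) from the conditional distributions:
P(X) = (3/10, 3/10, 2/5), so H(X) = 1.0889 nats
H(Y|X) = Σ_x P(X=x) · H(Y|X=x):
  P(Y|X=0) = (1/3, 1/3, 1/3), H(Y|X=0) = 1.0986, weight P(X=0) = 3/10
  P(Y|X=1) = (1/3, 1/3, 1/3), H(Y|X=1) = 1.0986, weight P(X=1) = 3/10
  P(Y|X=2) = (1/4, 1/4, 1/2), H(Y|X=2) = 1.0397, weight P(X=2) = 2/5
H(Y|X) = 1.0751 nats

H(X) + H(Y|X) = 1.0889 + 1.0751 = 2.1640 nats

Both sides equal 2.1640 nats. ✓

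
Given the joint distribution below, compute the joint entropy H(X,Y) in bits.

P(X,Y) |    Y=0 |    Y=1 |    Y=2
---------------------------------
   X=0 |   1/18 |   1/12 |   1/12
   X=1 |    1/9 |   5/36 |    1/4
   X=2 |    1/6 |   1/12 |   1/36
2.9501 bits

Joint entropy is H(X,Y) = -Σ_{x,y} p(x,y) log p(x,y).

Summing over all non-zero entries:
H(X,Y) = -[1/18·log_2(1/18) + 1/12·log_2(1/12) + 1/12·log_2(1/12) + 1/9·log_2(1/9) + 5/36·log_2(5/36) + 1/4·log_2(1/4) + 1/6·log_2(1/6) + 1/12·log_2(1/12) + 1/36·log_2(1/36)]
H(X,Y) = 2.9501 bits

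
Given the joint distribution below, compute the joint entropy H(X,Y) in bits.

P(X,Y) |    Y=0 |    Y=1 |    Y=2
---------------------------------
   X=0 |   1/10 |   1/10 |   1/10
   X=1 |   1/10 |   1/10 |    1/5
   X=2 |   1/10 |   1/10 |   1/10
3.1219 bits

Joint entropy is H(X,Y) = -Σ_{x,y} p(x,y) log p(x,y).

Summing over all non-zero entries:
H(X,Y) = -[1/10·log_2(1/10) + 1/10·log_2(1/10) + 1/10·log_2(1/10) + 1/10·log_2(1/10) + 1/10·log_2(1/10) + 1/5·log_2(1/5) + 1/10·log_2(1/10) + 1/10·log_2(1/10) + 1/10·log_2(1/10)]
H(X,Y) = 3.1219 bits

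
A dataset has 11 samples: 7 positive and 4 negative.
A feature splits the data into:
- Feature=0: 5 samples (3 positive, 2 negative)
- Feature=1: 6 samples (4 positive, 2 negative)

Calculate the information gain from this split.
0.0034 bits

Information Gain = H(Y) - H(Y|Feature)

Before split:
P(positive) = 7/11 = 0.6364
H(Y) = 0.9457 bits

After split:
Feature=0: H = 0.9710 bits (weight = 5/11)
Feature=1: H = 0.9183 bits (weight = 6/11)
H(Y|Feature) = (5/11)×0.9710 + (6/11)×0.9183 = 0.9422 bits

Information Gain = 0.9457 - 0.9422 = 0.0034 bits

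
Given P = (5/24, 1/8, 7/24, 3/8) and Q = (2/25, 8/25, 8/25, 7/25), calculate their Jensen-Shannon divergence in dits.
0.0177 dits

Jensen-Shannon divergence is:
JSD(P||Q) = 0.5 × D_KL(P||M) + 0.5 × D_KL(Q||M)
where M = 0.5 × (P + Q) is the mixture distribution.

M = 0.5 × (5/24, 1/8, 7/24, 3/8) + 0.5 × (2/25, 8/25, 8/25, 7/25) = (0.144167, 0.2225, 0.305833, 0.3275)

D_KL(P||M) = 0.0181 dits
D_KL(Q||M) = 0.0173 dits

JSD(P||Q) = 0.5 × 0.0181 + 0.5 × 0.0173 = 0.0177 dits

Unlike KL divergence, JSD is symmetric and bounded: 0 ≤ JSD ≤ log(2).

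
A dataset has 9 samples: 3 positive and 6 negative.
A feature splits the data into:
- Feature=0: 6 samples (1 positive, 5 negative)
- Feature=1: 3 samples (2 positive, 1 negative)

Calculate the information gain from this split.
0.1788 bits

Information Gain = H(Y) - H(Y|Feature)

Before split:
P(positive) = 3/9 = 0.3333
H(Y) = 0.9183 bits

After split:
Feature=0: H = 0.6500 bits (weight = 6/9)
Feature=1: H = 0.9183 bits (weight = 3/9)
H(Y|Feature) = (6/9)×0.6500 + (3/9)×0.9183 = 0.7394 bits

Information Gain = 0.9183 - 0.7394 = 0.1788 bits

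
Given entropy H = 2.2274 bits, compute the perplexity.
4.6829

Perplexity is 2^H (or exp(H) for natural log).

H = 2.2274 bits
Perplexity = 2^2.2274 = 4.6829

Interpretation: The model's uncertainty is equivalent to choosing uniformly among 4.7 options.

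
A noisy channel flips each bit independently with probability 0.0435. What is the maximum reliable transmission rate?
0.7419 bits

For a binary symmetric channel (BSC) with error probability p:
Capacity C = 1 - H(p) bits per symbol

where H(p) = -p log₂(p) - (1-p) log₂(1-p) is the binary entropy function.

H(0.0435) = 0.2581 bits
C = 1 - 0.2581 = 0.7419 bits per symbol

This means we can reliably transmit up to 0.7419 bits of information per channel use.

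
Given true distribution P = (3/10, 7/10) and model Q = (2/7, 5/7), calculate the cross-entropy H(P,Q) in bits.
0.8820 bits

Cross-entropy: H(P,Q) = -Σ p(x) log q(x)

Alternatively: H(P,Q) = H(P) + D_KL(P||Q)
H(P) = 0.8813 bits
D_KL(P||Q) = 0.0007 bits

H(P,Q) = 0.8813 + 0.0007 = 0.8820 bits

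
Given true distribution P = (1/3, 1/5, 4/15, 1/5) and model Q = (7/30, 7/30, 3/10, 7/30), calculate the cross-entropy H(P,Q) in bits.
2.0029 bits

Cross-entropy: H(P,Q) = -Σ p(x) log q(x)

Alternatively: H(P,Q) = H(P) + D_KL(P||Q)
H(P) = 1.9656 bits
D_KL(P||Q) = 0.0373 bits

H(P,Q) = 1.9656 + 0.0373 = 2.0029 bits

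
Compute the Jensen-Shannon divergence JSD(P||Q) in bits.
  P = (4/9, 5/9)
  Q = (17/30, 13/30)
0.0108 bits

Jensen-Shannon divergence is:
JSD(P||Q) = 0.5 × D_KL(P||M) + 0.5 × D_KL(Q||M)
where M = 0.5 × (P + Q) is the mixture distribution.

M = 0.5 × (4/9, 5/9) + 0.5 × (17/30, 13/30) = (0.505556, 0.494444)

D_KL(P||M) = 0.0108 bits
D_KL(Q||M) = 0.0108 bits

JSD(P||Q) = 0.5 × 0.0108 + 0.5 × 0.0108 = 0.0108 bits

Unlike KL divergence, JSD is symmetric and bounded: 0 ≤ JSD ≤ log(2).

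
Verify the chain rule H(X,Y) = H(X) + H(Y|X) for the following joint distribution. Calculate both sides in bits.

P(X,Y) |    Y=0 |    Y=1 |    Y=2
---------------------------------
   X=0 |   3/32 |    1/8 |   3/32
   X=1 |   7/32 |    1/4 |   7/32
H(X,Y) = 2.4746, H(X) = 0.8960, H(Y|X) = 1.5786 (all in bits)

Chain rule: H(X,Y) = H(X) + H(Y|X)

Left side — joint entropy directly:
H(X,Y) = -Σ p(x,y) log p(x,y) = 2.4746 bits

Right side — compute H(Y|X) from the conditional distributions:
P(X) = (5/16, 11/16), so H(X) = 0.8960 bits
H(Y|X) = Σ_x P(X=x) · H(Y|X=x):
  P(Y|X=0) = (3/10, 2/5, 3/10), H(Y|X=0) = 1.5710, weight P(X=0) = 5/16
  P(Y|X=1) = (7/22, 4/11, 7/22), H(Y|X=1) = 1.5820, weight P(X=1) = 11/16
H(Y|X) = 1.5786 bits

H(X) + H(Y|X) = 0.8960 + 1.5786 = 2.4746 bits

Both sides equal 2.4746 bits. ✓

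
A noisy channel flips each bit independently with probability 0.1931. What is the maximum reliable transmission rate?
0.2921 bits

For a binary symmetric channel (BSC) with error probability p:
Capacity C = 1 - H(p) bits per symbol

where H(p) = -p log₂(p) - (1-p) log₂(1-p) is the binary entropy function.

H(0.1931) = 0.7079 bits
C = 1 - 0.7079 = 0.2921 bits per symbol

This means we can reliably transmit up to 0.2921 bits of information per channel use.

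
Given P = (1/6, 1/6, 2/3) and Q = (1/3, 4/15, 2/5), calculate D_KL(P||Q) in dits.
0.0637 dits

KL divergence: D_KL(P||Q) = Σ p(x) log(p(x)/q(x))

Computing term by term:
  x=0: 1/6 × log_10[(1/6)/(1/3)] = 1/6 × -0.3010 = -0.0502
  x=1: 1/6 × log_10[(1/6)/(4/15)] = 1/6 × -0.2041 = -0.0340
  x=2: 2/3 × log_10[(2/3)/(2/5)] = 2/3 × 0.2218 = 0.1479

D_KL(P||Q) = 0.0637 dits

Note: KL divergence is always non-negative and equals 0 iff P = Q.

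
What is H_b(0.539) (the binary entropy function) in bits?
0.9956 bits

The binary entropy function is:
H(p) = -p log(p) - (1-p) log(1-p)

H(0.539) = -0.539 × log_2(0.539) - 0.461 × log_2(0.461)
H(0.539) = 0.9956 bits

Note: Binary entropy is maximized at p=0.5 (H=1 bit) and minimized at p=0 or p=1 (H=0).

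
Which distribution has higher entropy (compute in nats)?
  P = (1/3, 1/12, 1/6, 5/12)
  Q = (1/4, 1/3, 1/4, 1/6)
Q

Computing entropies in nats:
H(P) = 1.2367
H(Q) = 1.3580

Distribution Q has higher entropy.

Intuition: The distribution closer to uniform (more spread out) has higher entropy.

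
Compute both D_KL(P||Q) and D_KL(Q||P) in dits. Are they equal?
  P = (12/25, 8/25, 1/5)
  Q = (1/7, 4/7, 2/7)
D_KL(P||Q) = 0.1411, D_KL(Q||P) = 0.1130

KL divergence is not symmetric: D_KL(P||Q) ≠ D_KL(Q||P) in general.

D_KL(P||Q) = 0.1411 dits
D_KL(Q||P) = 0.1130 dits

No, they are not equal!

This asymmetry is why KL divergence is not a true distance metric.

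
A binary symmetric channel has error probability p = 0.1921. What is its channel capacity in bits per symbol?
0.2942 bits

For a binary symmetric channel (BSC) with error probability p:
Capacity C = 1 - H(p) bits per symbol

where H(p) = -p log₂(p) - (1-p) log₂(1-p) is the binary entropy function.

H(0.1921) = 0.7058 bits
C = 1 - 0.7058 = 0.2942 bits per symbol

This means we can reliably transmit up to 0.2942 bits of information per channel use.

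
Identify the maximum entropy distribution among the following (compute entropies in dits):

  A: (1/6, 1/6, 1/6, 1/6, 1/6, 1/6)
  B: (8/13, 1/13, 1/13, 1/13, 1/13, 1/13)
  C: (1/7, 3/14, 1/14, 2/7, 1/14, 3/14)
A

For a discrete distribution over n outcomes, entropy is maximized by the uniform distribution.

Computing entropies:
H(A) = 0.7782 dits
H(B) = 0.5582 dits
H(C) = 0.7266 dits

The uniform distribution (where all probabilities equal 1/6) achieves the maximum entropy of log_10(6) = 0.7782 dits.

Distribution A has the highest entropy.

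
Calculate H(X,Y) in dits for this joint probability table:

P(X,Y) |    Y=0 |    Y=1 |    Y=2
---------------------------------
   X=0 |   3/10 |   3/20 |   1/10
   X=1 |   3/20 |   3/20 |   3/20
0.7512 dits

Joint entropy is H(X,Y) = -Σ_{x,y} p(x,y) log p(x,y).

Summing over all non-zero entries:
H(X,Y) = -[3/10·log_10(3/10) + 3/20·log_10(3/20) + 1/10·log_10(1/10) + 3/20·log_10(3/20) + 3/20·log_10(3/20) + 3/20·log_10(3/20)]
H(X,Y) = 0.7512 dits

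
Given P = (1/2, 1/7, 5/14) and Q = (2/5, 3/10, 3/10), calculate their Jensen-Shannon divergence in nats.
0.0183 nats

Jensen-Shannon divergence is:
JSD(P||Q) = 0.5 × D_KL(P||M) + 0.5 × D_KL(Q||M)
where M = 0.5 × (P + Q) is the mixture distribution.

M = 0.5 × (1/2, 1/7, 5/14) + 0.5 × (2/5, 3/10, 3/10) = (9/20, 0.221429, 0.328571)

D_KL(P||M) = 0.0199 nats
D_KL(Q||M) = 0.0167 nats

JSD(P||Q) = 0.5 × 0.0199 + 0.5 × 0.0167 = 0.0183 nats

Unlike KL divergence, JSD is symmetric and bounded: 0 ≤ JSD ≤ log(2).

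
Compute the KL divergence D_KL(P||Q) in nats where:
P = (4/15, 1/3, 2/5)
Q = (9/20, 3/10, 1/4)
0.0836 nats

KL divergence: D_KL(P||Q) = Σ p(x) log(p(x)/q(x))

Computing term by term:
  x=0: 4/15 × log_e[(4/15)/(9/20)] = 4/15 × -0.5232 = -0.1395
  x=1: 1/3 × log_e[(1/3)/(3/10)] = 1/3 × 0.1054 = 0.0351
  x=2: 2/5 × log_e[(2/5)/(1/4)] = 2/5 × 0.4700 = 0.1880

D_KL(P||Q) = 0.0836 nats

Note: KL divergence is always non-negative and equals 0 iff P = Q.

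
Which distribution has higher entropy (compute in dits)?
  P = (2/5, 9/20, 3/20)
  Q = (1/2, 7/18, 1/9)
P

Computing entropies in dits:
H(P) = 0.4388
H(Q) = 0.4161

Distribution P has higher entropy.

Intuition: The distribution closer to uniform (more spread out) has higher entropy.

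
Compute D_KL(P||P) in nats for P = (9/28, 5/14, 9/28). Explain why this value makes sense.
0.0000 nats

KL divergence satisfies the Gibbs inequality: D_KL(P||Q) ≥ 0 for all distributions P, Q.

D_KL(P||Q) = Σ p(x) log(p(x)/q(x))
Each term is p(x) × log_e(p(x)/p(x)) = p(x) × log_e(1) = 0, so the sum is 0.
D_KL(P||Q) = 0.0000 nats

When P = Q, the KL divergence is exactly 0, as there is no 'divergence' between identical distributions.

This non-negativity is a fundamental property: relative entropy cannot be negative because it measures how different Q is from P.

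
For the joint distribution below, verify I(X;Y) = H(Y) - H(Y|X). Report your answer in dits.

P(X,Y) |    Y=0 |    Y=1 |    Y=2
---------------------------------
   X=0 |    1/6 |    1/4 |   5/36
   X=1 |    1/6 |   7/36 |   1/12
I(X;Y) = 0.0019 dits

Mutual information has multiple equivalent forms:
- I(X;Y) = H(X) - H(X|Y)
- I(X;Y) = H(Y) - H(Y|X)
- I(X;Y) = H(X) + H(Y) - H(X,Y)

Computing all quantities:
H(X) = 0.2983, H(Y) = 0.4607, H(X,Y) = 0.7572
H(X|Y) = 0.2965, H(Y|X) = 0.4589

Verification:
H(X) - H(X|Y) = 0.2983 - 0.2965 = 0.0019
H(Y) - H(Y|X) = 0.4607 - 0.4589 = 0.0019
H(X) + H(Y) - H(X,Y) = 0.2983 + 0.4607 - 0.7572 = 0.0019

All forms give I(X;Y) = 0.0019 dits. ✓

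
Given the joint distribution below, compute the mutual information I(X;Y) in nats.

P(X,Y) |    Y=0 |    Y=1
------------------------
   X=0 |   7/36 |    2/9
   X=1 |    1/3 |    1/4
0.0054 nats

Mutual information: I(X;Y) = H(X) + H(Y) - H(X,Y)

Marginals:
P(X) = (5/12, 7/12), H(X) = 0.6792 nats
P(Y) = (19/36, 17/36), H(Y) = 0.6916 nats

Joint entropy: H(X,Y) = 1.3654 nats

I(X;Y) = 0.6792 + 0.6916 - 1.3654 = 0.0054 nats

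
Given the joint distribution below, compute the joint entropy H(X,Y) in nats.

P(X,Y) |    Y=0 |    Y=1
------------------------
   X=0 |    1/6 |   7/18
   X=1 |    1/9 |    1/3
1.2763 nats

Joint entropy is H(X,Y) = -Σ_{x,y} p(x,y) log p(x,y).

Summing over all non-zero entries:
H(X,Y) = -[1/6·log_e(1/6) + 7/18·log_e(7/18) + 1/9·log_e(1/9) + 1/3·log_e(1/3)]
H(X,Y) = 1.2763 nats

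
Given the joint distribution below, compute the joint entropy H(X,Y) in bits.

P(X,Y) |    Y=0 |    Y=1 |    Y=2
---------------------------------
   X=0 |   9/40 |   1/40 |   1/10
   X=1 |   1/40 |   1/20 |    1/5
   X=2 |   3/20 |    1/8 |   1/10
2.8807 bits

Joint entropy is H(X,Y) = -Σ_{x,y} p(x,y) log p(x,y).

Summing over all non-zero entries:
H(X,Y) = -[9/40·log_2(9/40) + 1/40·log_2(1/40) + 1/10·log_2(1/10) + 1/40·log_2(1/40) + 1/20·log_2(1/20) + 1/5·log_2(1/5) + 3/20·log_2(3/20) + 1/8·log_2(1/8) + 1/10·log_2(1/10)]
H(X,Y) = 2.8807 bits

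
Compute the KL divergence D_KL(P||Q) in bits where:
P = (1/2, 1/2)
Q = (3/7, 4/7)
0.0149 bits

KL divergence: D_KL(P||Q) = Σ p(x) log(p(x)/q(x))

Computing term by term:
  x=0: 1/2 × log_2[(1/2)/(3/7)] = 1/2 × 0.2224 = 0.1112
  x=1: 1/2 × log_2[(1/2)/(4/7)] = 1/2 × -0.1926 = -0.0963

D_KL(P||Q) = 0.0149 bits

Note: KL divergence is always non-negative and equals 0 iff P = Q.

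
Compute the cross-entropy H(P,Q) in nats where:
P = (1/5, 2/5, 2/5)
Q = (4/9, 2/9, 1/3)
1.2033 nats

Cross-entropy: H(P,Q) = -Σ p(x) log q(x)

Alternatively: H(P,Q) = H(P) + D_KL(P||Q)
H(P) = 1.0549 nats
D_KL(P||Q) = 0.1483 nats

H(P,Q) = 1.0549 + 0.1483 = 1.2033 nats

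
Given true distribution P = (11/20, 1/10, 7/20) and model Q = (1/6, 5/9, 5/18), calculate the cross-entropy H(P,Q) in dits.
0.6482 dits

Cross-entropy: H(P,Q) = -Σ p(x) log q(x)

Alternatively: H(P,Q) = H(P) + D_KL(P||Q)
H(P) = 0.4024 dits
D_KL(P||Q) = 0.2458 dits

H(P,Q) = 0.4024 + 0.2458 = 0.6482 dits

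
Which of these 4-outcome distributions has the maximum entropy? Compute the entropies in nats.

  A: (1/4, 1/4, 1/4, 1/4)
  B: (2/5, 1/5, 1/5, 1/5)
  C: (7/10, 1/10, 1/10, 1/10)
A

For a discrete distribution over n outcomes, entropy is maximized by the uniform distribution.

Computing entropies:
H(A) = 1.3863 nats
H(B) = 1.3322 nats
H(C) = 0.9404 nats

The uniform distribution (where all probabilities equal 1/4) achieves the maximum entropy of log_e(4) = 1.3863 nats.

Distribution A has the highest entropy.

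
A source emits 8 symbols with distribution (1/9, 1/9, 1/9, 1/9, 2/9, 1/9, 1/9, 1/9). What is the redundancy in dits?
0.0157 dits

Redundancy measures how far a source is from maximum entropy:
R = H_max - H(X)

Maximum entropy for 8 symbols: H_max = log_10(8) = 0.9031 dits
Actual entropy: H(X) = 0.8873 dits
Redundancy: R = 0.9031 - 0.8873 = 0.0157 dits

This redundancy represents potential for compression: the source could be compressed by 0.0157 dits per symbol.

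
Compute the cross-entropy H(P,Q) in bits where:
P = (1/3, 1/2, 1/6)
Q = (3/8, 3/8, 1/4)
1.5125 bits

Cross-entropy: H(P,Q) = -Σ p(x) log q(x)

Alternatively: H(P,Q) = H(P) + D_KL(P||Q)
H(P) = 1.4591 bits
D_KL(P||Q) = 0.0534 bits

H(P,Q) = 1.4591 + 0.0534 = 1.5125 bits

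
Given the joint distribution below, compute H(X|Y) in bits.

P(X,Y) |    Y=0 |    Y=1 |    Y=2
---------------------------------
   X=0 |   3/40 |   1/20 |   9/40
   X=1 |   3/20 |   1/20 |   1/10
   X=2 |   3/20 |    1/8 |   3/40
1.4616 bits

Using the chain rule: H(X|Y) = H(X,Y) - H(Y)

First, compute H(X,Y) = 3.0052 bits

Marginal P(Y) = (3/8, 9/40, 2/5)
H(Y) = 1.5436 bits

H(X|Y) = H(X,Y) - H(Y) = 3.0052 - 1.5436 = 1.4616 bits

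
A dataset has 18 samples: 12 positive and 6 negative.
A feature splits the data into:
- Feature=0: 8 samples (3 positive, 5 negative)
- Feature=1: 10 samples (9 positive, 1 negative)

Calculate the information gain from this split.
0.2335 bits

Information Gain = H(Y) - H(Y|Feature)

Before split:
P(positive) = 12/18 = 0.6667
H(Y) = 0.9183 bits

After split:
Feature=0: H = 0.9544 bits (weight = 8/18)
Feature=1: H = 0.4690 bits (weight = 10/18)
H(Y|Feature) = (8/18)×0.9544 + (10/18)×0.4690 = 0.6847 bits

Information Gain = 0.9183 - 0.6847 = 0.2335 bits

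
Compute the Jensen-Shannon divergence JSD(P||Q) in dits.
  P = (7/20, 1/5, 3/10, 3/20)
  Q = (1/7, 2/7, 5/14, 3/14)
0.0132 dits

Jensen-Shannon divergence is:
JSD(P||Q) = 0.5 × D_KL(P||M) + 0.5 × D_KL(Q||M)
where M = 0.5 × (P + Q) is the mixture distribution.

M = 0.5 × (7/20, 1/5, 3/10, 3/20) + 0.5 × (1/7, 2/7, 5/14, 3/14) = (0.246429, 0.242857, 0.328571, 0.182143)

D_KL(P||M) = 0.0120 dits
D_KL(Q||M) = 0.0144 dits

JSD(P||Q) = 0.5 × 0.0120 + 0.5 × 0.0144 = 0.0132 dits

Unlike KL divergence, JSD is symmetric and bounded: 0 ≤ JSD ≤ log(2).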